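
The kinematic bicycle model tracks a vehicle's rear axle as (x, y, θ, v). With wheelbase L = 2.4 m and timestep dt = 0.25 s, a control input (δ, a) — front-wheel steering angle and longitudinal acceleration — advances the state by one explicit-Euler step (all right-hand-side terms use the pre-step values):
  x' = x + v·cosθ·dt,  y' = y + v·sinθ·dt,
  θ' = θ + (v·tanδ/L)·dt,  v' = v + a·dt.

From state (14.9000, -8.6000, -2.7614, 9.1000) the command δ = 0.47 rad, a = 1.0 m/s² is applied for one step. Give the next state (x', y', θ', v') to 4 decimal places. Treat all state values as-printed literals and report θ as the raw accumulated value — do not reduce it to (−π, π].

(12.7875, -9.4443, -2.2799, 9.3500)

x' = 14.9000 + 9.1000·cos(-2.7614)·0.25 = 12.7875
y' = -8.6000 + 9.1000·sin(-2.7614)·0.25 = -9.4443
θ' = -2.7614 + (9.1000/2.4)·tan(0.47)·0.25 = -2.2799
v' = 9.1000 + 1.0000·0.25 = 9.3500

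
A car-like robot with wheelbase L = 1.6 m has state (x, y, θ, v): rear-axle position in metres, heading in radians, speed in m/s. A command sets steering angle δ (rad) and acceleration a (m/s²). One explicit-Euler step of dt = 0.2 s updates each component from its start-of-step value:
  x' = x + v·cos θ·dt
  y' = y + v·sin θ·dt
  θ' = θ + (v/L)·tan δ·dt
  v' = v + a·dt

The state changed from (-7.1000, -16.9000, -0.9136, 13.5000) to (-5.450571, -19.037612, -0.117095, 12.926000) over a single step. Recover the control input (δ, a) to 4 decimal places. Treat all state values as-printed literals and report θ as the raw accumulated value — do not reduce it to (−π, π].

a = (v'−v)/dt = (-0.574000)/0.2 = -2.8700
Δθ = θ'−θ = 0.796505;  (v·dt/L) = 13.5000·0.2/1.6 = 1.687500
tan δ = Δθ·L/(v·dt) = 0.472003  →  δ = 0.4410

δ = 0.4410, a = -2.8700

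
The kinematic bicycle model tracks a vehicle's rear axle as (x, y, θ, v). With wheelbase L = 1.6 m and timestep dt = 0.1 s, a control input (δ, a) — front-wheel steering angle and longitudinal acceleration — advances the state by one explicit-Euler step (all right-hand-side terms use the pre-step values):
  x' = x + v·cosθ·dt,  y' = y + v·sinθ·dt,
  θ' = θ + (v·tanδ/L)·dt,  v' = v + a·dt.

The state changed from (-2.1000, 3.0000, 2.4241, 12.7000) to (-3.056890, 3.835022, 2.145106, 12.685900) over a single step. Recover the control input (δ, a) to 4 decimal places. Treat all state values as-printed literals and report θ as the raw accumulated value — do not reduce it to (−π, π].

a = (v'−v)/dt = (-0.014100)/0.1 = -0.1410
Δθ = θ'−θ = -0.278994;  (v·dt/L) = 12.7000·0.1/1.6 = 0.793750
tan δ = Δθ·L/(v·dt) = -0.351489  →  δ = -0.3380

δ = -0.3380, a = -0.1410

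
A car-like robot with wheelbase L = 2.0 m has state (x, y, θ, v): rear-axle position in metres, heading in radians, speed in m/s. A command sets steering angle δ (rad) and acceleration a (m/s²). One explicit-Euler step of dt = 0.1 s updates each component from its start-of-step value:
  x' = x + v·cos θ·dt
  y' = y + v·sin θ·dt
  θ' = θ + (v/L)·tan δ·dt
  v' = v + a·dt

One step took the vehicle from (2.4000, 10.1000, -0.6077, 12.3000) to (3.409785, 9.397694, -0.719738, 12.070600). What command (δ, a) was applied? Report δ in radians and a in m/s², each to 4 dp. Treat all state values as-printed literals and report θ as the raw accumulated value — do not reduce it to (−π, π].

δ = -0.1802, a = -2.2940

a = (v'−v)/dt = (-0.229400)/0.1 = -2.2940
Δθ = θ'−θ = -0.112038;  (v·dt/L) = 12.3000·0.1/2.0 = 0.615000
tan δ = Δθ·L/(v·dt) = -0.182176  →  δ = -0.1802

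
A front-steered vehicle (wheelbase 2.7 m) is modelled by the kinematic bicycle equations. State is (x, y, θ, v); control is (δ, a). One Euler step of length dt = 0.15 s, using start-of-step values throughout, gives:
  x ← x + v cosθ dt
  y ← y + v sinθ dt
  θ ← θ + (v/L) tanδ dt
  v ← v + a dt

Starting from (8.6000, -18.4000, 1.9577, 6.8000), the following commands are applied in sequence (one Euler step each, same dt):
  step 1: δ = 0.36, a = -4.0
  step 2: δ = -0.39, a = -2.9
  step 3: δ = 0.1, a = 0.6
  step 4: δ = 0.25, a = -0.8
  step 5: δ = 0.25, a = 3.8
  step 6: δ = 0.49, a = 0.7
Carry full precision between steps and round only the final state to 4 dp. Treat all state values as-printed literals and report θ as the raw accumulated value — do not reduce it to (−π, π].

after step 1 (δ=0.36, a=-4.0): (8.215131, -17.455397, 2.099897, 6.200000)
after step 2 (δ=-0.39, a=-2.9): (7.745707, -16.652563, 1.958311, 5.765000)
after step 3 (δ=0.1, a=0.6): (7.418928, -15.851934, 1.990446, 5.855000)
after step 4 (δ=0.25, a=-0.8): (7.061093, -15.049888, 2.073503, 5.735000)
after step 5 (δ=0.25, a=3.8): (6.646625, -14.296067, 2.154858, 6.305000)
after step 6 (δ=0.49, a=0.7): (6.125123, -13.507094, 2.341692, 6.410000)

(6.1251, -13.5071, 2.3417, 6.4100)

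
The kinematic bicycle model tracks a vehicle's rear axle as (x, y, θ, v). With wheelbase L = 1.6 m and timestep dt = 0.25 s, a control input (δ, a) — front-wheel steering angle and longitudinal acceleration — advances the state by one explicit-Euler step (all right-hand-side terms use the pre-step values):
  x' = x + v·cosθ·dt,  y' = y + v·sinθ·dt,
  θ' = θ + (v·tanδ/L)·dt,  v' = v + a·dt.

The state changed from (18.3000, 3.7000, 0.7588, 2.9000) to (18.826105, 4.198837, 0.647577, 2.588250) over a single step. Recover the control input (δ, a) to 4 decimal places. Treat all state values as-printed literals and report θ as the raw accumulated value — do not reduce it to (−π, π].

δ = -0.2407, a = -1.2470

a = (v'−v)/dt = (-0.311750)/0.25 = -1.2470
Δθ = θ'−θ = -0.111223;  (v·dt/L) = 2.9000·0.25/1.6 = 0.453125
tan δ = Δθ·L/(v·dt) = -0.245458  →  δ = -0.2407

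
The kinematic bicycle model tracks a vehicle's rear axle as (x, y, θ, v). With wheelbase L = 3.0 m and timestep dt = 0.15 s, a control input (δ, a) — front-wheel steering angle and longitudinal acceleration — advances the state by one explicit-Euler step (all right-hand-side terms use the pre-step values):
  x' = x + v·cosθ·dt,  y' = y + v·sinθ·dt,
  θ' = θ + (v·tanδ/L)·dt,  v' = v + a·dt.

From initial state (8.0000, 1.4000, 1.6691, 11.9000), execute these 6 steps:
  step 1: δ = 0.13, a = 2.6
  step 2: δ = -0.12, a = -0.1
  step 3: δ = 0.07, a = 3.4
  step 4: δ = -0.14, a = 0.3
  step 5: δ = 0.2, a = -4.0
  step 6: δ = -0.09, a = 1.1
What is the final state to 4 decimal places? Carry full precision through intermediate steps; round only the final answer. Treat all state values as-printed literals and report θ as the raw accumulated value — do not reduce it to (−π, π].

after step 1 (δ=0.13, a=2.6): (7.824810, 3.176382, 1.746889, 12.290000)
after step 2 (δ=-0.12, a=-0.1): (7.501859, 4.991374, 1.672793, 12.275000)
after step 3 (δ=0.07, a=3.4): (7.314384, 6.823055, 1.715826, 12.785000)
after step 4 (δ=-0.14, a=0.3): (7.037228, 8.720672, 1.625741, 12.830000)
after step 5 (δ=0.2, a=-4.0): (6.931540, 10.642267, 1.755780, 12.230000)
after step 6 (δ=-0.09, a=1.1): (6.594120, 12.445469, 1.700596, 12.395000)

(6.5941, 12.4455, 1.7006, 12.3950)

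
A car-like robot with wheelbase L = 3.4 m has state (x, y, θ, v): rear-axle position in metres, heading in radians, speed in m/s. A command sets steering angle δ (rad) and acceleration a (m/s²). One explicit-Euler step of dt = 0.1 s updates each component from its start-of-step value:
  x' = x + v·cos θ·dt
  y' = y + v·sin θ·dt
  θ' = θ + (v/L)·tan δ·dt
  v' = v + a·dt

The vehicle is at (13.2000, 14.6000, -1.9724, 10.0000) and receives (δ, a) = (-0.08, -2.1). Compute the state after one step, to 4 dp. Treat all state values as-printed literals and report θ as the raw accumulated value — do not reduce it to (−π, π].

x' = 13.2000 + 10.0000·cos(-1.9724)·0.1 = 12.8091
y' = 14.6000 + 10.0000·sin(-1.9724)·0.1 = 13.6796
θ' = -1.9724 + (10.0000/3.4)·tan(-0.08)·0.1 = -1.9960
v' = 10.0000 − 2.1000·0.1 = 9.7900

(12.8091, 13.6796, -1.9960, 9.7900)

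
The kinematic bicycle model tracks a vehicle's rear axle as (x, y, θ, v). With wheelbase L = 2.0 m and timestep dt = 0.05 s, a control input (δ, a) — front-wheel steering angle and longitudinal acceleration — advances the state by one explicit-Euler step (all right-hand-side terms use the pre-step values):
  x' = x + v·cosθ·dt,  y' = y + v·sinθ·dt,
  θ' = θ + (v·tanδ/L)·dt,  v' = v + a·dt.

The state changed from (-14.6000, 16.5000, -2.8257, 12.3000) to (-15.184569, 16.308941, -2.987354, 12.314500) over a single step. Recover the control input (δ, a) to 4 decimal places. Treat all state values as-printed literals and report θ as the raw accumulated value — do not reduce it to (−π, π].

a = (v'−v)/dt = (0.014500)/0.05 = 0.2900
Δθ = θ'−θ = -0.161654;  (v·dt/L) = 12.3000·0.05/2.0 = 0.307500
tan δ = Δθ·L/(v·dt) = -0.525704  →  δ = -0.4840

δ = -0.4840, a = 0.2900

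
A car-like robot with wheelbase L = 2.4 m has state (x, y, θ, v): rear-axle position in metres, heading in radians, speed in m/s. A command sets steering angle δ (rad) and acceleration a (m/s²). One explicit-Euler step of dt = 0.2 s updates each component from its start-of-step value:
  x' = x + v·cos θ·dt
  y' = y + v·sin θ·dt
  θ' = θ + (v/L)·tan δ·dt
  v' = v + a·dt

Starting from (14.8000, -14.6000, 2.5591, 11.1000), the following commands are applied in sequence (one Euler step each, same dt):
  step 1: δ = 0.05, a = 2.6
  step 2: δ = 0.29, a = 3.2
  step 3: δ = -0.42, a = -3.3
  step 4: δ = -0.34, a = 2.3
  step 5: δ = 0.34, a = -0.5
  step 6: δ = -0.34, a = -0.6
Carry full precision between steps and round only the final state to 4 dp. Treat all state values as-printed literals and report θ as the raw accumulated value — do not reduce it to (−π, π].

(3.7470, -6.4814, 2.0991, 11.8400)

after step 1 (δ=0.05, a=2.6): (12.946091, -13.378762, 2.605389, 11.620000)
after step 2 (δ=0.29, a=3.2): (10.948255, -12.191485, 2.894352, 12.260000)
after step 3 (δ=-0.42, a=-3.3): (8.570817, -11.591407, 2.438103, 11.600000)
after step 4 (δ=-0.34, a=2.3): (6.801609, -10.090640, 2.096158, 12.060000)
after step 5 (δ=0.34, a=-0.5): (5.591929, -8.003916, 2.451663, 11.960000)
after step 6 (δ=-0.34, a=-0.6): (3.747001, -6.481449, 2.099106, 11.840000)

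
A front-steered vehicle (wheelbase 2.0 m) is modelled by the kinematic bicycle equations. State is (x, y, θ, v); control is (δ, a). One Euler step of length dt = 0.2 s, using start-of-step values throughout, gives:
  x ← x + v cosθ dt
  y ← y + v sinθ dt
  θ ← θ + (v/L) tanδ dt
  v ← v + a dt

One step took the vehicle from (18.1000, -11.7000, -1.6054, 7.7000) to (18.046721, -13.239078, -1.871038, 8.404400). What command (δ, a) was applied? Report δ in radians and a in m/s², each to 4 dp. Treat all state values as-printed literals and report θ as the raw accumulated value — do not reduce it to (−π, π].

δ = -0.3322, a = 3.5220

a = (v'−v)/dt = (0.704400)/0.2 = 3.5220
Δθ = θ'−θ = -0.265638;  (v·dt/L) = 7.7000·0.2/2.0 = 0.770000
tan δ = Δθ·L/(v·dt) = -0.344984  →  δ = -0.3322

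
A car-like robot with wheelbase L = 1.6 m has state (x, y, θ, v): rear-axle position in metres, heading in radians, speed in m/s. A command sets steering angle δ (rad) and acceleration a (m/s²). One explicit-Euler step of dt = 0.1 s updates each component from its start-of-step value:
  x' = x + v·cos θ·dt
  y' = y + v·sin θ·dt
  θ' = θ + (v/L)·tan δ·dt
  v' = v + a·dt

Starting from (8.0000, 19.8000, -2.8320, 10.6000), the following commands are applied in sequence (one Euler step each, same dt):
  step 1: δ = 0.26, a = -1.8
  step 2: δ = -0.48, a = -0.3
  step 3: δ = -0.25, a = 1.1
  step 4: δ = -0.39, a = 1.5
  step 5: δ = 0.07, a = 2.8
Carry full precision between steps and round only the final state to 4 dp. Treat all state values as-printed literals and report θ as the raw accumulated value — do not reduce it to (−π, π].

after step 1 (δ=0.26, a=-1.8): (6.990395, 19.477049, -2.655761, 10.420000)
after step 2 (δ=-0.48, a=-0.3): (6.068968, 18.990493, -2.994809, 10.390000)
after step 3 (δ=-0.25, a=1.1): (5.041141, 18.838532, -3.160621, 10.500000)
after step 4 (δ=-0.39, a=1.5): (3.991331, 18.858510, -3.430376, 10.650000)
after step 5 (δ=0.07, a=2.8): (2.970431, 19.161808, -3.383706, 10.930000)

(2.9704, 19.1618, -3.3837, 10.9300)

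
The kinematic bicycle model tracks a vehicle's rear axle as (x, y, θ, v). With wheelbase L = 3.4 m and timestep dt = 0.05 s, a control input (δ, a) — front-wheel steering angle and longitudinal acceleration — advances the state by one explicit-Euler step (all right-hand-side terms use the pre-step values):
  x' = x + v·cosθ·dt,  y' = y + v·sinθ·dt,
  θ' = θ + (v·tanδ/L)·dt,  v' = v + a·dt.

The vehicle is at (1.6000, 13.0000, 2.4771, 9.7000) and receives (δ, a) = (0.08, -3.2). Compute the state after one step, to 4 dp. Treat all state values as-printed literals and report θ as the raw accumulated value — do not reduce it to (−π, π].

(1.2182, 13.2991, 2.4885, 9.5400)

x' = 1.6000 + 9.7000·cos(2.4771)·0.05 = 1.2182
y' = 13.0000 + 9.7000·sin(2.4771)·0.05 = 13.2991
θ' = 2.4771 + (9.7000/3.4)·tan(0.08)·0.05 = 2.4885
v' = 9.7000 − 3.2000·0.05 = 9.5400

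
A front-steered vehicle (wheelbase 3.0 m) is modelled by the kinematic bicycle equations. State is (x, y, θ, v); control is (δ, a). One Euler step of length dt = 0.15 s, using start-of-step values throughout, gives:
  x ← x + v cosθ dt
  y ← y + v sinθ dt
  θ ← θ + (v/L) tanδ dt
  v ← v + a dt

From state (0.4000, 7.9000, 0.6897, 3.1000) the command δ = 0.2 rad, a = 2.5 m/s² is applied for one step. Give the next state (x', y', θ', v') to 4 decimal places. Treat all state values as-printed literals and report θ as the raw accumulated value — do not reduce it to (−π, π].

x' = 0.4000 + 3.1000·cos(0.6897)·0.15 = 0.7587
y' = 7.9000 + 3.1000·sin(0.6897)·0.15 = 8.1959
θ' = 0.6897 + (3.1000/3.0)·tan(0.2)·0.15 = 0.7211
v' = 3.1000 + 2.5000·0.15 = 3.4750

(0.7587, 8.1959, 0.7211, 3.4750)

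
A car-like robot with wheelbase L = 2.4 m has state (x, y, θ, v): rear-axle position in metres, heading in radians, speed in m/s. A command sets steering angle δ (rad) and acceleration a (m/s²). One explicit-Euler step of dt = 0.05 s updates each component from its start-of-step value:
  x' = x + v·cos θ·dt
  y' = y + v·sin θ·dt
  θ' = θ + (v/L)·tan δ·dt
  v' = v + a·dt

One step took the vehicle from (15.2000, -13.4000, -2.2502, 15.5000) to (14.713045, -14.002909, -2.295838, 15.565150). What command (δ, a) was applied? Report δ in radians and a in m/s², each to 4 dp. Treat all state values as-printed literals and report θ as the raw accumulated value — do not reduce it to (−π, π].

δ = -0.1404, a = 1.3030

a = (v'−v)/dt = (0.065150)/0.05 = 1.3030
Δθ = θ'−θ = -0.045638;  (v·dt/L) = 15.5000·0.05/2.4 = 0.322917
tan δ = Δθ·L/(v·dt) = -0.141331  →  δ = -0.1404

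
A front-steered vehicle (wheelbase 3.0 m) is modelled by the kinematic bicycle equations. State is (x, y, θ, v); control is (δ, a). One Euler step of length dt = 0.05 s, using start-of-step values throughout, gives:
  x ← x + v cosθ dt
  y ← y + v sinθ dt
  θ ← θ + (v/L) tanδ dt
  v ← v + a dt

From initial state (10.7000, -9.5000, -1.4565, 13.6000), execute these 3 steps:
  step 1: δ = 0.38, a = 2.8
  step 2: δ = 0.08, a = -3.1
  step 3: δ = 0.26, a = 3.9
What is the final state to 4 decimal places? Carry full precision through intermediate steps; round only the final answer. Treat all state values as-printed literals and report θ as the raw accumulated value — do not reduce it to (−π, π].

after step 1 (δ=0.38, a=2.8): (10.777552, -10.175563, -1.365966, 13.740000)
after step 2 (δ=0.08, a=-3.1): (10.917289, -10.848202, -1.347607, 13.585000)
after step 3 (δ=0.26, a=3.9): (11.067634, -11.510604, -1.287376, 13.780000)

(11.0676, -11.5106, -1.2874, 13.7800)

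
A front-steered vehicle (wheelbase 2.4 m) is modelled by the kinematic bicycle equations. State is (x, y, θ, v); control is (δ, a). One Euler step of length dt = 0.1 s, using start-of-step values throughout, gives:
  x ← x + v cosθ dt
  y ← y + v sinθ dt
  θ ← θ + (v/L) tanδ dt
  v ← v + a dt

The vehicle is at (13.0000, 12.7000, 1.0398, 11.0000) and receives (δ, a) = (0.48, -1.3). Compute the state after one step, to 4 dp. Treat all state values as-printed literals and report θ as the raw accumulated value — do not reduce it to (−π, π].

x' = 13.0000 + 11.0000·cos(1.0398)·0.1 = 13.5570
y' = 12.7000 + 11.0000·sin(1.0398)·0.1 = 13.6485
θ' = 1.0398 + (11.0000/2.4)·tan(0.48)·0.1 = 1.2784
v' = 11.0000 − 1.3000·0.1 = 10.8700

(13.5570, 13.6485, 1.2784, 10.8700)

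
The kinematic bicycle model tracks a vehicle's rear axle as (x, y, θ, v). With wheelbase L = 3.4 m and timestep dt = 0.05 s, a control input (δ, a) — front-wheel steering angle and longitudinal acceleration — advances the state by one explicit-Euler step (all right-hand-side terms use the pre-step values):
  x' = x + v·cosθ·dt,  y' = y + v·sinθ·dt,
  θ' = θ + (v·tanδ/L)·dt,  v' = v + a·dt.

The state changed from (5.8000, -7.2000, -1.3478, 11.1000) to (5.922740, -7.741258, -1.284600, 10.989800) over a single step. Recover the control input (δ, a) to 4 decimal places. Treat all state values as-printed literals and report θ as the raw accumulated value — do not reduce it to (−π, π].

a = (v'−v)/dt = (-0.110200)/0.05 = -2.2040
Δθ = θ'−θ = 0.063200;  (v·dt/L) = 11.1000·0.05/3.4 = 0.163235
tan δ = Δθ·L/(v·dt) = 0.387171  →  δ = 0.3694

δ = 0.3694, a = -2.2040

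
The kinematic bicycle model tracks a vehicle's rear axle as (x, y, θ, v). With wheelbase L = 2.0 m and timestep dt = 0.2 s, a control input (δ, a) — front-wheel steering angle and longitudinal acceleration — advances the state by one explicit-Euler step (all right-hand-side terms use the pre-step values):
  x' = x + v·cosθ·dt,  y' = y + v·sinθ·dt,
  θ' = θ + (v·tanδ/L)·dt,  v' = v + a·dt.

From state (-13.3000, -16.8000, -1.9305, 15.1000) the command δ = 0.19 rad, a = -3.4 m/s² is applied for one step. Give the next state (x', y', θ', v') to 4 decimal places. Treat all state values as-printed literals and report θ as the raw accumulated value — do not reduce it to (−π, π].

(-14.3630, -19.6267, -1.6401, 14.4200)

x' = -13.3000 + 15.1000·cos(-1.9305)·0.2 = -14.3630
y' = -16.8000 + 15.1000·sin(-1.9305)·0.2 = -19.6267
θ' = -1.9305 + (15.1000/2.0)·tan(0.19)·0.2 = -1.6401
v' = 15.1000 − 3.4000·0.2 = 14.4200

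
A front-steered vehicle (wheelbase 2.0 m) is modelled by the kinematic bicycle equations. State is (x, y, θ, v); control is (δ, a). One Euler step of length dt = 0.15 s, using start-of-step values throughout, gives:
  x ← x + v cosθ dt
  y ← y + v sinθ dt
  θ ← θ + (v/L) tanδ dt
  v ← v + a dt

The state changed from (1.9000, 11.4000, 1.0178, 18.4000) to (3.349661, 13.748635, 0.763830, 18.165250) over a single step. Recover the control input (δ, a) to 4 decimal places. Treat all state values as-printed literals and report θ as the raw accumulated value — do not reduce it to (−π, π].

a = (v'−v)/dt = (-0.234750)/0.15 = -1.5650
Δθ = θ'−θ = -0.253970;  (v·dt/L) = 18.4000·0.15/2.0 = 1.380000
tan δ = Δθ·L/(v·dt) = -0.184036  →  δ = -0.1820

δ = -0.1820, a = -1.5650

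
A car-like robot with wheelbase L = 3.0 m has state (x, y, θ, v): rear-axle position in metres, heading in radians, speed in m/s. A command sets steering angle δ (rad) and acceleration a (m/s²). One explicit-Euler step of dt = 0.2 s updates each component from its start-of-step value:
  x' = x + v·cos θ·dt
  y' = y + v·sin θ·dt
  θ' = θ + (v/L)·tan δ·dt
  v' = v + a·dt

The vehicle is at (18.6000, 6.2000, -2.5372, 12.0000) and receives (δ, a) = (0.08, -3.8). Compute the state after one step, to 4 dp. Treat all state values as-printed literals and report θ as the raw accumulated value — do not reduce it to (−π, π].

(16.6252, 4.8362, -2.4731, 11.2400)

x' = 18.6000 + 12.0000·cos(-2.5372)·0.2 = 16.6252
y' = 6.2000 + 12.0000·sin(-2.5372)·0.2 = 4.8362
θ' = -2.5372 + (12.0000/3.0)·tan(0.08)·0.2 = -2.4731
v' = 12.0000 − 3.8000·0.2 = 11.2400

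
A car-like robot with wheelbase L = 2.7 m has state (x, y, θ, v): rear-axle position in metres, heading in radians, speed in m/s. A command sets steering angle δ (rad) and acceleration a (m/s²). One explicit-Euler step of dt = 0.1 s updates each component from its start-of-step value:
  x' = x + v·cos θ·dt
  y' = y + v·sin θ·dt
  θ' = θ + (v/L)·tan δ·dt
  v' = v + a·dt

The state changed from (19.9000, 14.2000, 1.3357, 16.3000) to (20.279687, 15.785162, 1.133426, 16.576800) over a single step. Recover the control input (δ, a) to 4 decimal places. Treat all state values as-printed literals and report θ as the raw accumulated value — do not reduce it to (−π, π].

a = (v'−v)/dt = (0.276800)/0.1 = 2.7680
Δθ = θ'−θ = -0.202274;  (v·dt/L) = 16.3000·0.1/2.7 = 0.603704
tan δ = Δθ·L/(v·dt) = -0.335055  →  δ = -0.3233

δ = -0.3233, a = 2.7680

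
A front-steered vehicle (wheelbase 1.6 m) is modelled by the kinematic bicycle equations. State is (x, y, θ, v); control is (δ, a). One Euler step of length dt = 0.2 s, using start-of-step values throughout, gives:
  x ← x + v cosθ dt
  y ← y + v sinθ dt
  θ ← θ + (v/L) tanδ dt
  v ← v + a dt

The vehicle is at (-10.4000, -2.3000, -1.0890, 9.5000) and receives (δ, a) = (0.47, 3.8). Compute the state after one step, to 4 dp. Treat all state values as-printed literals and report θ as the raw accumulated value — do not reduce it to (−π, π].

x' = -10.4000 + 9.5000·cos(-1.0890)·0.2 = -9.5196
y' = -2.3000 + 9.5000·sin(-1.0890)·0.2 = -3.9837
θ' = -1.0890 + (9.5000/1.6)·tan(0.47)·0.2 = -0.4858
v' = 9.5000 + 3.8000·0.2 = 10.2600

(-9.5196, -3.9837, -0.4858, 10.2600)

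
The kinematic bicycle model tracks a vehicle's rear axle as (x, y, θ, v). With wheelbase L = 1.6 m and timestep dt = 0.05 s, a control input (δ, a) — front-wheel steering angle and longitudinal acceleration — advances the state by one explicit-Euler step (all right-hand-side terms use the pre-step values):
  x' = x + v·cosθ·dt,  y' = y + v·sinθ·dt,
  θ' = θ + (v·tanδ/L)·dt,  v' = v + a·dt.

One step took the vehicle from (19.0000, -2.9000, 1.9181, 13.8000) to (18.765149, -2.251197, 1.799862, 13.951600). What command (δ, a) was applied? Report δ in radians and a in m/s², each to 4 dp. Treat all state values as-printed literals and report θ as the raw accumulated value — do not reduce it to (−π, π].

δ = -0.2676, a = 3.0320

a = (v'−v)/dt = (0.151600)/0.05 = 3.0320
Δθ = θ'−θ = -0.118238;  (v·dt/L) = 13.8000·0.05/1.6 = 0.431250
tan δ = Δθ·L/(v·dt) = -0.274175  →  δ = -0.2676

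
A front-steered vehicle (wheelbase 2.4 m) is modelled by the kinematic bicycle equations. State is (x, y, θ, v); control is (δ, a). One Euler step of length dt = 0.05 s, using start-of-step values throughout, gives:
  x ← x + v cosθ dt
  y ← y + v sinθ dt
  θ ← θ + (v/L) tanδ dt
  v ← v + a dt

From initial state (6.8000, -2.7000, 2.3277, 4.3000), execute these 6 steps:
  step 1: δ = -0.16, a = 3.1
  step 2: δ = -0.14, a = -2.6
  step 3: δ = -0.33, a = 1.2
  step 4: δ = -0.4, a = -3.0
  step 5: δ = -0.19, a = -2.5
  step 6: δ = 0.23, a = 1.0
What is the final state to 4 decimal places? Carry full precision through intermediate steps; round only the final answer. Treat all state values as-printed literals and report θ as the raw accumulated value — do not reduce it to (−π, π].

after step 1 (δ=-0.16, a=3.1): (6.652365, -2.543702, 2.313243, 4.455000)
after step 2 (δ=-0.14, a=-2.6): (6.501765, -2.379577, 2.300164, 4.325000)
after step 3 (δ=-0.33, a=1.2): (6.357657, -2.218341, 2.269301, 4.385000)
after step 4 (δ=-0.4, a=-3.0): (6.216663, -2.050439, 2.230677, 4.235000)
after step 5 (δ=-0.19, a=-2.5): (6.086856, -1.883142, 2.213709, 4.110000)
after step 6 (δ=0.23, a=1.0): (5.963652, -1.718670, 2.233757, 4.160000)

(5.9637, -1.7187, 2.2338, 4.1600)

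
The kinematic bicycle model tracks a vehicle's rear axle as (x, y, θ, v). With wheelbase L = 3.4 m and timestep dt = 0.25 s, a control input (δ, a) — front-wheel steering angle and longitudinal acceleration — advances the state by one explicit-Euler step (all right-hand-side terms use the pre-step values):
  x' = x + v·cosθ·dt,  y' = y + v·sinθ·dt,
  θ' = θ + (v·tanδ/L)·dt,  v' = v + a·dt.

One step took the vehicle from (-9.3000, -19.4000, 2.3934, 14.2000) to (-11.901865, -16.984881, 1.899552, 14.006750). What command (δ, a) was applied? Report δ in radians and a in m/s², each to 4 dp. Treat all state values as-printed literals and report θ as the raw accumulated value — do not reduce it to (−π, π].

a = (v'−v)/dt = (-0.193250)/0.25 = -0.7730
Δθ = θ'−θ = -0.493848;  (v·dt/L) = 14.2000·0.25/3.4 = 1.044118
tan δ = Δθ·L/(v·dt) = -0.472981  →  δ = -0.4418

δ = -0.4418, a = -0.7730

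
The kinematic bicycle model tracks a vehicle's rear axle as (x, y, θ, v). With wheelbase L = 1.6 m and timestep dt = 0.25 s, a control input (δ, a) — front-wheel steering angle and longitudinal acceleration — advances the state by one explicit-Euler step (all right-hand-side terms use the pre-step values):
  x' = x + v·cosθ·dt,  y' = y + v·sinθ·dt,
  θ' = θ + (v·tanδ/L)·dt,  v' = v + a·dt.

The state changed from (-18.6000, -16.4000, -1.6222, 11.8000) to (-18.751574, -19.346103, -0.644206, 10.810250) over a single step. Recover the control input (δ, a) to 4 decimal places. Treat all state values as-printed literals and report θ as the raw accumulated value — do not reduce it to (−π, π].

δ = 0.4877, a = -3.9590

a = (v'−v)/dt = (-0.989750)/0.25 = -3.9590
Δθ = θ'−θ = 0.977994;  (v·dt/L) = 11.8000·0.25/1.6 = 1.843750
tan δ = Δθ·L/(v·dt) = 0.530437  →  δ = 0.4877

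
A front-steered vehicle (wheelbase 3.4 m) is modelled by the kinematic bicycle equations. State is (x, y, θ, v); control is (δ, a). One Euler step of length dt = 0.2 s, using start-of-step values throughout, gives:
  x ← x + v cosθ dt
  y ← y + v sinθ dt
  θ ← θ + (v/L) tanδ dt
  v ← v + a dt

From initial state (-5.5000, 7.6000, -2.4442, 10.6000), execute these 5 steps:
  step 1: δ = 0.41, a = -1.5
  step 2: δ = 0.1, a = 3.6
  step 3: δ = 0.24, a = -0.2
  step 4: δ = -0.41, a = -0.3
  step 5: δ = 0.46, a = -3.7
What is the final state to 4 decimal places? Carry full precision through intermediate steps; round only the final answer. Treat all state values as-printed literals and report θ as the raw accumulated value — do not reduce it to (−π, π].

(-11.5945, -1.1048, -1.9162, 10.1800)

after step 1 (δ=0.41, a=-1.5): (-7.125021, 6.238491, -2.173195, 10.300000)
after step 2 (δ=0.1, a=3.6): (-8.292259, 4.541094, -2.112404, 11.020000)
after step 3 (δ=0.24, a=-0.2): (-9.428451, 2.652528, -1.953770, 10.980000)
after step 4 (δ=-0.41, a=-0.3): (-10.249053, 0.615611, -2.234490, 10.920000)
after step 5 (δ=0.46, a=-3.7): (-11.594464, -1.104774, -1.916237, 10.180000)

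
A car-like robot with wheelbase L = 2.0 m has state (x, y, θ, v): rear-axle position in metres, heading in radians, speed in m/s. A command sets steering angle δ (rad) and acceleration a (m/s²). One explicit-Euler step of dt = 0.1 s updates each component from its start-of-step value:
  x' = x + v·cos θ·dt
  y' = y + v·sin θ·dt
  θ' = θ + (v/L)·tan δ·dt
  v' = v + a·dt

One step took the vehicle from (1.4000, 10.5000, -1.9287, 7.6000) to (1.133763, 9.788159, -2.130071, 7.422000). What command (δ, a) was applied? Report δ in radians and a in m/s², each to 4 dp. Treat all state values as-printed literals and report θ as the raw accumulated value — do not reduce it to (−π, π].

δ = -0.4873, a = -1.7800

a = (v'−v)/dt = (-0.178000)/0.1 = -1.7800
Δθ = θ'−θ = -0.201371;  (v·dt/L) = 7.6000·0.1/2.0 = 0.380000
tan δ = Δθ·L/(v·dt) = -0.529924  →  δ = -0.4873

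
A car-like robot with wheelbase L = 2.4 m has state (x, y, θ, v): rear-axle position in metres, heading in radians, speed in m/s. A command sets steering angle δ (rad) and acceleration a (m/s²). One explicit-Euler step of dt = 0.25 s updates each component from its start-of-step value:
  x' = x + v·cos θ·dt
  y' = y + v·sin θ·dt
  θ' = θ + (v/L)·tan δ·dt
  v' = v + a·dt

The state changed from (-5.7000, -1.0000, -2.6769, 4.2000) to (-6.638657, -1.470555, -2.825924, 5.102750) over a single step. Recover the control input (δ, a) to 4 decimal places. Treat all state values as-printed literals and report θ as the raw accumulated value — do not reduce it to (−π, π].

a = (v'−v)/dt = (0.902750)/0.25 = 3.6110
Δθ = θ'−θ = -0.149024;  (v·dt/L) = 4.2000·0.25/2.4 = 0.437500
tan δ = Δθ·L/(v·dt) = -0.340626  →  δ = -0.3283

δ = -0.3283, a = 3.6110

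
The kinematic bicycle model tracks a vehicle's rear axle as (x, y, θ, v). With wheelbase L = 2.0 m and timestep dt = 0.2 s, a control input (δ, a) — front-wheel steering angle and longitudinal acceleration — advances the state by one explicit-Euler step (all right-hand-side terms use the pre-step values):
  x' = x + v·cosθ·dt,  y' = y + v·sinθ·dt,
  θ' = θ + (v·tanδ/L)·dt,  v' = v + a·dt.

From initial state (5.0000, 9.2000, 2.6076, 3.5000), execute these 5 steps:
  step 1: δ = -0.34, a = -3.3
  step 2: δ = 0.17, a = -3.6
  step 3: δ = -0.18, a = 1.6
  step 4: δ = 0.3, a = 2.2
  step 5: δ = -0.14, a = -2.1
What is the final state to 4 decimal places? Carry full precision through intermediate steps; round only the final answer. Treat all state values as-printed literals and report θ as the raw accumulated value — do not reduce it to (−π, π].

after step 1 (δ=-0.34, a=-3.3): (4.397453, 9.556282, 2.483792, 2.840000)
after step 2 (δ=0.17, a=-3.6): (3.947972, 9.903545, 2.532543, 2.120000)
after step 3 (δ=-0.18, a=1.6): (3.600211, 10.146110, 2.493965, 2.440000)
after step 4 (δ=0.3, a=2.2): (3.211022, 10.440519, 2.569443, 2.880000)
after step 5 (δ=-0.14, a=-2.1): (2.726757, 10.752388, 2.528858, 2.460000)

(2.7268, 10.7524, 2.5289, 2.4600)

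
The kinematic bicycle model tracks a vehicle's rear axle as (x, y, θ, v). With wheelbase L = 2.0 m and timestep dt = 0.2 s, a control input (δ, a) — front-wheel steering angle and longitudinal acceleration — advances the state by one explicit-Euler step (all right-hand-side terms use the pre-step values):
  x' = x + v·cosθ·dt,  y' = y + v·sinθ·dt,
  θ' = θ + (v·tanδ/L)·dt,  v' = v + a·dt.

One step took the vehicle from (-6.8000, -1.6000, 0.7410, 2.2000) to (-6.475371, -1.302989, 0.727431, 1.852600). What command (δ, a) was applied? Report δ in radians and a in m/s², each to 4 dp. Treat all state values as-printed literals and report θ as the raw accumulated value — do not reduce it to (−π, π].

δ = -0.0616, a = -1.7370

a = (v'−v)/dt = (-0.347400)/0.2 = -1.7370
Δθ = θ'−θ = -0.013569;  (v·dt/L) = 2.2000·0.2/2.0 = 0.220000
tan δ = Δθ·L/(v·dt) = -0.061677  →  δ = -0.0616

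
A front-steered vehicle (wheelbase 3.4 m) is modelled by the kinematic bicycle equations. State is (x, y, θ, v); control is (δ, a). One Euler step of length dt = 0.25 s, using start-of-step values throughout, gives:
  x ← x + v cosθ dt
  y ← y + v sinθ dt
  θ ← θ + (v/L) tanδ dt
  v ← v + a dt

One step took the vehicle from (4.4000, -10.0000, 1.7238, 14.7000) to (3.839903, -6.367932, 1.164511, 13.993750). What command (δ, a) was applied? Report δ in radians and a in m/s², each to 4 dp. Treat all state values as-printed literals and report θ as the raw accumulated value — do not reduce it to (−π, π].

δ = -0.4775, a = -2.8250

a = (v'−v)/dt = (-0.706250)/0.25 = -2.8250
Δθ = θ'−θ = -0.559289;  (v·dt/L) = 14.7000·0.25/3.4 = 1.080882
tan δ = Δθ·L/(v·dt) = -0.517437  →  δ = -0.4775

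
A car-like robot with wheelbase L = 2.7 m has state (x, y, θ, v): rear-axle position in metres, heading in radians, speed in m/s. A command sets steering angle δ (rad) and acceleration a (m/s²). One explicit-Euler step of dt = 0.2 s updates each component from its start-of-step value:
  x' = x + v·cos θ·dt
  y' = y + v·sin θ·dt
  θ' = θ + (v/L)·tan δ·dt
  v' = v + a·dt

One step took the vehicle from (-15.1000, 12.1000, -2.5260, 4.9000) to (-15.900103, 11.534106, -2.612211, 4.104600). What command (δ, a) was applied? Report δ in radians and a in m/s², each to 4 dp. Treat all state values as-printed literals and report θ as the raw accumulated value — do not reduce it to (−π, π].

δ = -0.2332, a = -3.9770

a = (v'−v)/dt = (-0.795400)/0.2 = -3.9770
Δθ = θ'−θ = -0.086211;  (v·dt/L) = 4.9000·0.2/2.7 = 0.362963
tan δ = Δθ·L/(v·dt) = -0.237520  →  δ = -0.2332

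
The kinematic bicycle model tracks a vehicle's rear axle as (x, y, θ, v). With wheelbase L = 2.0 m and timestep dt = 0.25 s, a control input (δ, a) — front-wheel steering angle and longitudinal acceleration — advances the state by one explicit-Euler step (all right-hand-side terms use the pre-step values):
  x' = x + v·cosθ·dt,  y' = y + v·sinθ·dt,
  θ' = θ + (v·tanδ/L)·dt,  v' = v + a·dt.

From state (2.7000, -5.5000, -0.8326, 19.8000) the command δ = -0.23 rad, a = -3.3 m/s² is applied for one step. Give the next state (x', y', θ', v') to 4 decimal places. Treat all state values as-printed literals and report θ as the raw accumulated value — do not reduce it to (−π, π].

x' = 2.7000 + 19.8000·cos(-0.8326)·0.25 = 6.0311
y' = -5.5000 + 19.8000·sin(-0.8326)·0.25 = -9.1614
θ' = -0.8326 + (19.8000/2.0)·tan(-0.23)·0.25 = -1.4121
v' = 19.8000 − 3.3000·0.25 = 18.9750

(6.0311, -9.1614, -1.4121, 18.9750)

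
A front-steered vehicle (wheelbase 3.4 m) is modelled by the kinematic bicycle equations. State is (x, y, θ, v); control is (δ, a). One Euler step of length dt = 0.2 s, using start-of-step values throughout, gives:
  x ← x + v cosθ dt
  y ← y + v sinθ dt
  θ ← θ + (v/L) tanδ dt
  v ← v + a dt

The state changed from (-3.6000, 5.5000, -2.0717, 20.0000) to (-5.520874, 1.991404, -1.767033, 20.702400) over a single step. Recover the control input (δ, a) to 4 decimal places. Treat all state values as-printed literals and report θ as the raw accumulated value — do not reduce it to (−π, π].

δ = 0.2534, a = 3.5120

a = (v'−v)/dt = (0.702400)/0.2 = 3.5120
Δθ = θ'−θ = 0.304667;  (v·dt/L) = 20.0000·0.2/3.4 = 1.176471
tan δ = Δθ·L/(v·dt) = 0.258967  →  δ = 0.2534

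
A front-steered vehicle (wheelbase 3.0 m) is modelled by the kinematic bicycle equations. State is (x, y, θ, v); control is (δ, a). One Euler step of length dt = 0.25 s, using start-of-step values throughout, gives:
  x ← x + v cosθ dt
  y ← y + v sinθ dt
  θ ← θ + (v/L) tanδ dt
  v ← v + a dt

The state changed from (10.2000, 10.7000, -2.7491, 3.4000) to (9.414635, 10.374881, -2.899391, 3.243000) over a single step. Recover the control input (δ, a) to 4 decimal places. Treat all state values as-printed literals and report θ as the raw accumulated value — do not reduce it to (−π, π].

a = (v'−v)/dt = (-0.157000)/0.25 = -0.6280
Δθ = θ'−θ = -0.150291;  (v·dt/L) = 3.4000·0.25/3.0 = 0.283333
tan δ = Δθ·L/(v·dt) = -0.530439  →  δ = -0.4877

δ = -0.4877, a = -0.6280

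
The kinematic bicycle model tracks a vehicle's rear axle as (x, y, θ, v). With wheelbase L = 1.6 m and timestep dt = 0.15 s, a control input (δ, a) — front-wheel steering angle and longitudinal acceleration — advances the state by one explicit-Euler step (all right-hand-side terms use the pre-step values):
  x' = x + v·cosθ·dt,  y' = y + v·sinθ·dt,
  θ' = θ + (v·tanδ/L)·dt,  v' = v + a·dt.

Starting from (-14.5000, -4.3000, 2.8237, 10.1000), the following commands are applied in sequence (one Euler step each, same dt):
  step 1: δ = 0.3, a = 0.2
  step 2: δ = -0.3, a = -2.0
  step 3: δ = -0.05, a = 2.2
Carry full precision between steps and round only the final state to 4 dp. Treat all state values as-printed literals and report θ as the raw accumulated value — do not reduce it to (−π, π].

after step 1 (δ=0.3, a=0.2): (-15.939093, -3.826463, 3.116603, 10.130000)
after step 2 (δ=-0.3, a=-2.0): (-17.458118, -3.788495, 2.822830, 9.830000)
after step 3 (δ=-0.05, a=2.2): (-18.858339, -3.326399, 2.776713, 10.160000)

(-18.8583, -3.3264, 2.7767, 10.1600)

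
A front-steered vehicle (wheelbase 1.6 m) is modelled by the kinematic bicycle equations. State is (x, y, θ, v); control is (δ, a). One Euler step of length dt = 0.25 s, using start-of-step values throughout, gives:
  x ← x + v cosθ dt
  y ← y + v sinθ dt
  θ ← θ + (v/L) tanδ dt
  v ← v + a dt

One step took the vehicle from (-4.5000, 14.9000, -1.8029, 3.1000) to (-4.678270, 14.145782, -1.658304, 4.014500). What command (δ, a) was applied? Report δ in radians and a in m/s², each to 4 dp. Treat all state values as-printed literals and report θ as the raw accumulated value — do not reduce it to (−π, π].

a = (v'−v)/dt = (0.914500)/0.25 = 3.6580
Δθ = θ'−θ = 0.144596;  (v·dt/L) = 3.1000·0.25/1.6 = 0.484375
tan δ = Δθ·L/(v·dt) = 0.298521  →  δ = 0.2901

δ = 0.2901, a = 3.6580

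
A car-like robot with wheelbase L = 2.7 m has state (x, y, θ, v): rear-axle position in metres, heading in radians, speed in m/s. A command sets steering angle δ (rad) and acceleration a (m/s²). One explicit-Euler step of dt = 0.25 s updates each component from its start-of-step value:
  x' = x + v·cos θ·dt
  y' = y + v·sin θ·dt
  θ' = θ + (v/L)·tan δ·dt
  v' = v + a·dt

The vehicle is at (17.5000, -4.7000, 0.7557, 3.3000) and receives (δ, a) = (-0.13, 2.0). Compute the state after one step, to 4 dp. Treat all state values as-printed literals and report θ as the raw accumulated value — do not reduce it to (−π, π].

x' = 17.5000 + 3.3000·cos(0.7557)·0.25 = 18.1004
y' = -4.7000 + 3.3000·sin(0.7557)·0.25 = -4.1342
θ' = 0.7557 + (3.3000/2.7)·tan(-0.13)·0.25 = 0.7158
v' = 3.3000 + 2.0000·0.25 = 3.8000

(18.1004, -4.1342, 0.7158, 3.8000)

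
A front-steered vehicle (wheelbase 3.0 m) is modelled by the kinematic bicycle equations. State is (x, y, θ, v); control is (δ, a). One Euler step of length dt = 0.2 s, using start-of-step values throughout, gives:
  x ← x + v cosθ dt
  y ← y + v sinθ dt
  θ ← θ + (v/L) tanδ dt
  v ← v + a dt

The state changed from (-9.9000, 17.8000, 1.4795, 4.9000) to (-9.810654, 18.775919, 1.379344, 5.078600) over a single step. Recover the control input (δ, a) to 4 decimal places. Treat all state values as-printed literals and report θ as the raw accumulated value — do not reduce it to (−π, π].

a = (v'−v)/dt = (0.178600)/0.2 = 0.8930
Δθ = θ'−θ = -0.100156;  (v·dt/L) = 4.9000·0.2/3.0 = 0.326667
tan δ = Δθ·L/(v·dt) = -0.306600  →  δ = -0.2975

δ = -0.2975, a = 0.8930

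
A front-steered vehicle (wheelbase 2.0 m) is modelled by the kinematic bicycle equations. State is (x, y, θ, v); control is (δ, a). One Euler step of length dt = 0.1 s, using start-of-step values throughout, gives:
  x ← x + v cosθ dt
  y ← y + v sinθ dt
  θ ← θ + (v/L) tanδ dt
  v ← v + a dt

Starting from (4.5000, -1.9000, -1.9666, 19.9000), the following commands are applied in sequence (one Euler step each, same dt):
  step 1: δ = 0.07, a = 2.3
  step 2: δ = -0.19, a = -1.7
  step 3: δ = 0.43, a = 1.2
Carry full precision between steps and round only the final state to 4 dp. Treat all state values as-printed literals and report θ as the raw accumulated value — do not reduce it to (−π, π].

(2.0969, -7.3757, -1.6327, 20.0800)

after step 1 (δ=0.07, a=2.3): (3.732756, -3.736147, -1.896836, 20.130000)
after step 2 (δ=-0.19, a=-1.7): (3.088004, -5.643099, -2.090406, 19.960000)
after step 3 (δ=0.43, a=1.2): (2.096908, -7.375653, -1.632702, 20.080000)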